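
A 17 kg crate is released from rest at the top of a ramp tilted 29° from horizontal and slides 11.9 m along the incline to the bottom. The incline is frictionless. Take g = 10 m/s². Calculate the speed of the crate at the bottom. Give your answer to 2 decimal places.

The weight component along the incline is mg sin 29° = 82.418 N and the normal force is N = mg cos 29° = 148.685 N.
With no friction, a = g sin 29° = 4.8481 m/s².
Starting from rest over a distance of 11.9 m, v² = 2aL = 2 × 4.8481 × 11.9 = 115.3848, so v = 10.7417 m/s.

10.74 m/s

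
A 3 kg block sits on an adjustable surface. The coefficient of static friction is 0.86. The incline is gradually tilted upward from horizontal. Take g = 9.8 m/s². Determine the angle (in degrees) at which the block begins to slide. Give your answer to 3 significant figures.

At the threshold of sliding, static friction is at its maximum μ_s N and exactly balances the weight component along the incline: mg sin θ = μ_s mg cos θ.
Hence tan θ = μ_s = 0.86, so θ = arctan(0.86) = 40.6955°.

40.7°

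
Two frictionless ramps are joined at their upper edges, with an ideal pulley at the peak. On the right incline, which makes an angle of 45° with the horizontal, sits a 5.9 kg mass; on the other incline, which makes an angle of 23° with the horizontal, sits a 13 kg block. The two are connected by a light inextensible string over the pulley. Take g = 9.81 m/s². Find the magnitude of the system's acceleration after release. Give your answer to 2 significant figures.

0.47 m/s²

Resolve each weight along its own incline: the 5.9 kg mass has component 5.9 × 9.81 × sin 45° = 40.927 N down its slope, and the 13 kg mass has 13 × 9.81 × sin 23° = 49.830 N down its slope.
The 13 kg side's 49.830 N exceeds the other side's 40.927 N, so that mass slides down and the 5.9 kg mass slides up. Taking that direction as positive, Newton's second law for the whole system gives 49.830 − 40.927 = (5.9 + 13) a, so a = 8.903 / 18.9 = 0.4711 m/s².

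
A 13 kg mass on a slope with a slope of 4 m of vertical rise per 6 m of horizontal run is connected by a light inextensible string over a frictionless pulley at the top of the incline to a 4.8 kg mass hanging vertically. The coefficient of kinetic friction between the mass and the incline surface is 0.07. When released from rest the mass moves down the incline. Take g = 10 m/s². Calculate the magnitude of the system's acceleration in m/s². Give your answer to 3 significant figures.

For the mass on the incline: the weight component along the slope is m₁g sin 33.69° = 13 × 10 × 0.5547 = 72.111 N and the normal force is N = m₁g cos 33.69° = 108.167 N.
Kinetic friction opposes the mass's motion down the incline: f = μN = 0.07 × 108.167 = 7.572 N acting up the slope.
Newton's second law for the mass (down-slope positive): 72.111 − 7.572 − T = 13 a. For the hanging mass (upward positive): T − 4.8 × 10 = 4.8 a.
Adding the two equations eliminates T: 16.539 = 17.8 a, so a = 0.9292 m/s².

0.929 m/s²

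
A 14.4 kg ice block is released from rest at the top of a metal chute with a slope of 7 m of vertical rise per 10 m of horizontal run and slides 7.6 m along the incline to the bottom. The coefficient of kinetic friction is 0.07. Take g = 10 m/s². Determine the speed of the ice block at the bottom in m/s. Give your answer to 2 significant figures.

The weight component along the incline is mg sin 34.99° = 82.579 N and the normal force is N = mg cos 34.99° = 117.969 N.
Friction up the slope is f = μN = 0.07 × 117.969 = 8.258 N, so the net downslope force is 82.579 − 8.258 = 74.321 N and a = 74.321 / 14.4 = 5.1612 m/s².
Starting from rest over a distance of 7.6 m, v² = 2aL = 2 × 5.1612 × 7.6 = 78.4502, so v = 8.8572 m/s.

8.9 m/s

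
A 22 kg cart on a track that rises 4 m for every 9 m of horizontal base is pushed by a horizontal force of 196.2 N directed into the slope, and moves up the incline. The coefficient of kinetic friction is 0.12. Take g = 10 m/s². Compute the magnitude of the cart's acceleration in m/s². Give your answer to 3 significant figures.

2.56 m/s²

The horizontal push has components F cos 23.96° = 196.2 × 0.9138 = 179.288 N up the incline and F sin 23.96° = 196.2 × 0.4061 = 79.677 N pressing into the surface.
The normal force is therefore N = mg cos 23.96° + F sin 23.96° = 201.036 + 79.677 = 280.713 N, and kinetic friction down the slope is μN = 0.12 × 280.713 = 33.686 N.
Along the incline: F cos 23.96° − mg sin 23.96° − μN = ma, so 179.288 − 89.342 − 33.686 = 22 a, giving a = 2.5573 m/s².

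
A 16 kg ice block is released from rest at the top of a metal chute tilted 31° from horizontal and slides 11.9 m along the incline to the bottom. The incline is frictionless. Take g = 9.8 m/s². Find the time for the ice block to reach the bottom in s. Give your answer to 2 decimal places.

2.17 s

The weight component along the incline is mg sin 31° = 80.758 N and the normal force is N = mg cos 31° = 134.404 N.
With no friction, a = g sin 31° = 5.0474 m/s².
Starting from rest, L = ½at², so t = √(2L/a) = √(2 × 11.9 / 5.0474) = 2.1715 s.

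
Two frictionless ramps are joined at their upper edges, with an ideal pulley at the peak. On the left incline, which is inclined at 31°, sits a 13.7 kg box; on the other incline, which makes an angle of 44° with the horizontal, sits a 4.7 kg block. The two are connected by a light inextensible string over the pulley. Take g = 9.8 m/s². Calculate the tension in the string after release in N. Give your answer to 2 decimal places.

41.49 N

Resolve each weight along its own incline: the 13.7 kg mass has component 13.7 × 9.8 × sin 31° = 69.149 N down its slope, and the 4.7 kg mass has 4.7 × 9.8 × sin 44° = 31.996 N down its slope.
The 13.7 kg side's 69.149 N exceeds the other side's 31.996 N, so that mass slides down and the 4.7 kg mass slides up. Taking that direction as positive, Newton's second law for the whole system gives 69.149 − 31.996 = (13.7 + 4.7) a, so a = 37.153 / 18.4 = 2.0192 m/s².
For the 4.7 kg mass (up-slope positive): T − 31.996 = 4.7 × 2.0192, so T = 41.486 N.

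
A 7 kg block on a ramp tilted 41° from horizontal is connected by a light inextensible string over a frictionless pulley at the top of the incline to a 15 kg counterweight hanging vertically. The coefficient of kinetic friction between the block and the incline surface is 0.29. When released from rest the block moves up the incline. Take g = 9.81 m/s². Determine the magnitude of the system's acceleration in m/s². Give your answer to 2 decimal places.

3.96 m/s²

For the block on the incline: the weight component along the slope is m₁g sin 41° = 7 × 9.81 × 0.6561 = 45.054 N and the normal force is N = m₁g cos 41° = 51.826 N.
Kinetic friction opposes the block's motion up the incline: f = μN = 0.29 × 51.826 = 15.030 N acting down the slope.
Newton's second law for the block (up-slope positive): T − 45.054 − 15.030 = 7 a. For the hanging counterweight (downward positive): 15 × 9.81 − T = 15 a.
Adding the two equations eliminates T: 87.066 = 22 a, so a = 3.9575 m/s².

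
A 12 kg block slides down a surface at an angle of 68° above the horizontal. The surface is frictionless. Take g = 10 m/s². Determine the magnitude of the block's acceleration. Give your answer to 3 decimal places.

9.272 m/s²

Resolving the weight along the incline: the component pulling the block down the slope is mg sin 68° = 12 × 10 × 0.9272 = 111.264 N, and the normal force is N = mg cos 68° = 12 × 10 × 0.3746 = 44.952 N.
With no friction the net force along the incline is 111.264 N, so a = g sin 68° = 111.264 / 12 = 9.2720 m/s².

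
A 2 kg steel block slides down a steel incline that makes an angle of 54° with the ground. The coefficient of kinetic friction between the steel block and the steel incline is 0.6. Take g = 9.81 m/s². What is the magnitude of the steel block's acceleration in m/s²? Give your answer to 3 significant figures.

Resolving the weight along the incline: the component pulling the steel block down the slope is mg sin 54° = 2 × 9.81 × 0.8090 = 15.873 N, and the normal force is N = mg cos 54° = 2 × 9.81 × 0.5878 = 11.533 N.
Kinetic friction acts up the slope with magnitude f = μN = 0.6 × 11.533 = 6.920 N.
Net force along the incline is 15.873 − 6.920 = 8.953 N, so a = 8.953 / 2 = 4.4765 m/s².

4.48 m/s²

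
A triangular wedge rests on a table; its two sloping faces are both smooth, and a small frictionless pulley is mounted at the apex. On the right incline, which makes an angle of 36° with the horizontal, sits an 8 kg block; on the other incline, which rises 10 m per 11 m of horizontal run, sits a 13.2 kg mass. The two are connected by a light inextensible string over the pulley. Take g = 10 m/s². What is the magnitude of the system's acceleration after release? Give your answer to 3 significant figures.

Resolve each weight along its own incline: the 8 kg mass has component 8 × 10 × sin 36° = 47.023 N down its slope, and the 13.2 kg mass has 13.2 × 10 × sin 42.27° = 88.793 N down its slope.
The 13.2 kg side's 88.793 N exceeds the other side's 47.023 N, so that mass slides down and the 8 kg mass slides up. Taking that direction as positive, Newton's second law for the whole system gives 88.793 − 47.023 = (8 + 13.2) a, so a = 41.770 / 21.2 = 1.9703 m/s².

1.97 m/s²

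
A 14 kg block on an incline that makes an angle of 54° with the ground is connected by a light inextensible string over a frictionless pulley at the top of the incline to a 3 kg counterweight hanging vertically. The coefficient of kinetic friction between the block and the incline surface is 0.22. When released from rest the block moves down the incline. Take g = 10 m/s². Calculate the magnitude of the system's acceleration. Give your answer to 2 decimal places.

3.83 m/s²

For the block on the incline: the weight component along the slope is m₁g sin 54° = 14 × 10 × 0.8090 = 113.260 N and the normal force is N = m₁g cos 54° = 82.290 N.
Kinetic friction opposes the block's motion down the incline: f = μN = 0.22 × 82.290 = 18.104 N acting up the slope.
Newton's second law for the block (down-slope positive): 113.260 − 18.104 − T = 14 a. For the hanging counterweight (upward positive): T − 3 × 10 = 3 a.
Adding the two equations eliminates T: 65.156 = 17 a, so a = 3.8327 m/s².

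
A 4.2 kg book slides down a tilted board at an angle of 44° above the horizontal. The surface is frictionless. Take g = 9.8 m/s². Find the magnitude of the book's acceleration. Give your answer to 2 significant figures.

6.8 m/s²

Resolving the weight along the incline: the component pulling the book down the slope is mg sin 44° = 4.2 × 9.8 × 0.6947 = 28.594 N, and the normal force is N = mg cos 44° = 4.2 × 9.8 × 0.7193 = 29.606 N.
With no friction the net force along the incline is 28.594 N, so a = g sin 44° = 28.594 / 4.2 = 6.8081 m/s².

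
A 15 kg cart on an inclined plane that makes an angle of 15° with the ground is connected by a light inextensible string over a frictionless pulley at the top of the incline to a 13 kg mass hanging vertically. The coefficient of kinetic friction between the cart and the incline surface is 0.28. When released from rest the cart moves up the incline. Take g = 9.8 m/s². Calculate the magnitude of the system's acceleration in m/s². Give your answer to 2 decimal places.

1.77 m/s²

For the cart on the incline: the weight component along the slope is m₁g sin 15° = 15 × 9.8 × 0.2588 = 38.044 N and the normal force is N = m₁g cos 15° = 141.991 N.
Kinetic friction opposes the cart's motion up the incline: f = μN = 0.28 × 141.991 = 39.757 N acting down the slope.
Newton's second law for the cart (up-slope positive): T − 38.044 − 39.757 = 15 a. For the hanging mass (downward positive): 13 × 9.8 − T = 13 a.
Adding the two equations eliminates T: 49.599 = 28 a, so a = 1.7714 m/s².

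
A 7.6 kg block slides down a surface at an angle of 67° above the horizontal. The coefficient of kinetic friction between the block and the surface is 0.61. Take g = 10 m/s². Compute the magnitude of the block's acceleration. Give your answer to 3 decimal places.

6.822 m/s²

Resolving the weight along the incline: the component pulling the block down the slope is mg sin 67° = 7.6 × 10 × 0.9205 = 69.958 N, and the normal force is N = mg cos 67° = 7.6 × 10 × 0.3907 = 29.693 N.
Kinetic friction acts up the slope with magnitude f = μN = 0.61 × 29.693 = 18.113 N.
Net force along the incline is 69.958 − 18.113 = 51.845 N, so a = 51.845 / 7.6 = 6.8217 m/s².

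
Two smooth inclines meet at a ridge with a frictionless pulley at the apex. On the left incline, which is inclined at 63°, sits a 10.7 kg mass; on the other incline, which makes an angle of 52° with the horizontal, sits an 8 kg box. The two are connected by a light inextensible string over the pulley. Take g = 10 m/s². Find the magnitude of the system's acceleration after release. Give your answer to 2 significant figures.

Resolve each weight along its own incline: the 10.7 kg mass has component 10.7 × 10 × sin 63° = 95.338 N down its slope, and the 8 kg mass has 8 × 10 × sin 52° = 63.041 N down its slope.
The 10.7 kg side's 95.338 N exceeds the other side's 63.041 N, so that mass slides down and the 8 kg mass slides up. Taking that direction as positive, Newton's second law for the whole system gives 95.338 − 63.041 = (10.7 + 8) a, so a = 32.297 / 18.7 = 1.7271 m/s².

1.7 m/s²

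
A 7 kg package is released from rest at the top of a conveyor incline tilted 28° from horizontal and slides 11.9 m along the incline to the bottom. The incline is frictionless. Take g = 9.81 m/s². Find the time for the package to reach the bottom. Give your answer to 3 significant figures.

2.27 s

The weight component along the incline is mg sin 28° = 32.239 N and the normal force is N = mg cos 28° = 60.632 N.
With no friction, a = g sin 28° = 4.6055 m/s².
Starting from rest, L = ½at², so t = √(2L/a) = √(2 × 11.9 / 4.6055) = 2.2733 s.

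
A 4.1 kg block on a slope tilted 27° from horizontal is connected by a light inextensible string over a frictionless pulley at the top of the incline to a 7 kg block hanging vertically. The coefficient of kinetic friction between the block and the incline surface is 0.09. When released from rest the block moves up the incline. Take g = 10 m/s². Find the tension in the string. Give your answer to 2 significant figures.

For the block on the incline: the weight component along the slope is m₁g sin 27° = 4.1 × 10 × 0.4540 = 18.614 N and the normal force is N = m₁g cos 27° = 36.531 N.
Kinetic friction opposes the block's motion up the incline: f = μN = 0.09 × 36.531 = 3.288 N acting down the slope.
Newton's second law for the block (up-slope positive): T − 18.614 − 3.288 = 4.1 a. For the hanging block (downward positive): 7 × 10 − T = 7 a.
Adding the two equations eliminates T: 48.098 = 11.1 a, so a = 4.3332 m/s².
Then from the hanging block's equation, T = 7 × (10 − 4.3332) = 39.668 N.

40 N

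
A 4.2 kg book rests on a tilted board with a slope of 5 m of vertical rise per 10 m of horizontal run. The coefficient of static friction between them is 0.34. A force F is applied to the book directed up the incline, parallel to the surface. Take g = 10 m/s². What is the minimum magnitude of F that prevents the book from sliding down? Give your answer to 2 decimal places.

The normal force is N = mg cos 26.57° = 37.566 N. With F at its minimum the book is on the verge of sliding down, so static friction is at its maximum μ_s N = 0.34 × 37.566 = 12.772 N and acts up the slope.
Equilibrium along the incline: F + μ_s N = mg sin 26.57°, so F = 18.783 − 12.772 = 6.011 N.

6.01 N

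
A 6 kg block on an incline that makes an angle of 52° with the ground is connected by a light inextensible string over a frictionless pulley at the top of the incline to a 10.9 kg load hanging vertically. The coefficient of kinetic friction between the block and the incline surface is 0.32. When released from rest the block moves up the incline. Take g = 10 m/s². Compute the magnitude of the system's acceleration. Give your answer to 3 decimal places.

For the block on the incline: the weight component along the slope is m₁g sin 52° = 6 × 10 × 0.7880 = 47.280 N and the normal force is N = m₁g cos 52° = 36.940 N.
Kinetic friction opposes the block's motion up the incline: f = μN = 0.32 × 36.940 = 11.821 N acting down the slope.
Newton's second law for the block (up-slope positive): T − 47.280 − 11.821 = 6 a. For the hanging load (downward positive): 10.9 × 10 − T = 10.9 a.
Adding the two equations eliminates T: 49.899 = 16.9 a, so a = 2.9526 m/s².

2.953 m/s²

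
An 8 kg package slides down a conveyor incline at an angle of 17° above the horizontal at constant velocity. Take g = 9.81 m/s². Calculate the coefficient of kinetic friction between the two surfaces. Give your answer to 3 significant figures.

At constant velocity the net force along the incline is zero: mg sin 17° = μ mg cos 17°.
So μ = tan 17° = 0.2924 / 0.9563 = 0.3058.

0.306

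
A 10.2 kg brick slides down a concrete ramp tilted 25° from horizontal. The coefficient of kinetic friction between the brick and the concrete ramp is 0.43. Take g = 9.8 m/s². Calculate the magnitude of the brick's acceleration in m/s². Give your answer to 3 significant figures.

0.322 m/s²

Resolving the weight along the incline: the component pulling the brick down the slope is mg sin 25° = 10.2 × 9.8 × 0.4226 = 42.243 N, and the normal force is N = mg cos 25° = 10.2 × 9.8 × 0.9063 = 90.594 N.
Kinetic friction acts up the slope with magnitude f = μN = 0.43 × 90.594 = 38.955 N.
Net force along the incline is 42.243 − 38.955 = 3.288 N, so a = 3.288 / 10.2 = 0.3224 m/s².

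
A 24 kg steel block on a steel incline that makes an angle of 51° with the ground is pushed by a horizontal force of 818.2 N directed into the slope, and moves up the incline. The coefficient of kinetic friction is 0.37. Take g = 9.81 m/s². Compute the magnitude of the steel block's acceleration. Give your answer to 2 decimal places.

1.74 m/s²

The horizontal push has components F cos 51° = 818.2 × 0.6293 = 514.893 N up the incline and F sin 51° = 818.2 × 0.7771 = 635.823 N pressing into the surface.
The normal force is therefore N = mg cos 51° + F sin 51° = 148.162 + 635.823 = 783.985 N, and kinetic friction down the slope is μN = 0.37 × 783.985 = 290.074 N.
Along the incline: F cos 51° − mg sin 51° − μN = ma, so 514.893 − 182.960 − 290.074 = 24 a, giving a = 1.7441 m/s².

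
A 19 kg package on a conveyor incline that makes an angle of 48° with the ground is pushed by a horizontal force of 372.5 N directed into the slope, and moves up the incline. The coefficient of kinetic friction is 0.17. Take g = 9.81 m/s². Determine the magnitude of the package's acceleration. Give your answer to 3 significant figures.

The horizontal push has components F cos 48° = 372.5 × 0.6691 = 249.240 N up the incline and F sin 48° = 372.5 × 0.7431 = 276.805 N pressing into the surface.
The normal force is therefore N = mg cos 48° + F sin 48° = 124.714 + 276.805 = 401.519 N, and kinetic friction down the slope is μN = 0.17 × 401.519 = 68.258 N.
Along the incline: F cos 48° − mg sin 48° − μN = ma, so 249.240 − 138.506 − 68.258 = 19 a, giving a = 2.2356 m/s².

2.24 m/s²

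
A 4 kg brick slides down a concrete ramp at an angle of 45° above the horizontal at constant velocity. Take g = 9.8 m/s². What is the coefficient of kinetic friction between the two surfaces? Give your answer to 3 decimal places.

1.000

At constant velocity the net force along the incline is zero: mg sin 45° = μ mg cos 45°.
So μ = tan 45° = 0.7071 / 0.7071 = 1.0000.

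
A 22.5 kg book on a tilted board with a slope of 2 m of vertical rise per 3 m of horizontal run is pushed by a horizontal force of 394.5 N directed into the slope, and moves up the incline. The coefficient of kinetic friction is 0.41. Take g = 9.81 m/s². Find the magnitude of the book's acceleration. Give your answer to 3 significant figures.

The horizontal push has components F cos 33.69° = 394.5 × 0.8321 = 328.263 N up the incline and F sin 33.69° = 394.5 × 0.5547 = 218.829 N pressing into the surface.
The normal force is therefore N = mg cos 33.69° + F sin 33.69° = 183.665 + 218.829 = 402.494 N, and kinetic friction down the slope is μN = 0.41 × 402.494 = 165.023 N.
Along the incline: F cos 33.69° − mg sin 33.69° − μN = ma, so 328.263 − 122.436 − 165.023 = 22.5 a, giving a = 1.8135 m/s².

1.81 m/s²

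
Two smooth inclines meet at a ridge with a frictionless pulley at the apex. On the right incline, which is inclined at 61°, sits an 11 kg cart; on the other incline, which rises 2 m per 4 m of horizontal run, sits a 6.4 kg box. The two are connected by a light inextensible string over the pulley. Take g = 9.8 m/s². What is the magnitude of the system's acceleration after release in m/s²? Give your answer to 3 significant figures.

3.81 m/s²

Resolve each weight along its own incline: the 11 kg mass has component 11 × 9.8 × sin 61° = 94.284 N down its slope, and the 6.4 kg mass has 6.4 × 9.8 × sin 26.57° = 28.049 N down its slope.
The 11 kg side's 94.284 N exceeds the other side's 28.049 N, so that mass slides down and the 6.4 kg mass slides up. Taking that direction as positive, Newton's second law for the whole system gives 94.284 − 28.049 = (11 + 6.4) a, so a = 66.235 / 17.4 = 3.8066 m/s².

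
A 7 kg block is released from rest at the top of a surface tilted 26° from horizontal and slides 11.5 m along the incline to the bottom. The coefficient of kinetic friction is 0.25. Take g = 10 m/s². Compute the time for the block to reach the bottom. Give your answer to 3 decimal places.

3.281 s

The weight component along the incline is mg sin 26° = 30.686 N and the normal force is N = mg cos 26° = 62.916 N.
Friction up the slope is f = μN = 0.25 × 62.916 = 15.729 N, so the net downslope force is 30.686 − 15.729 = 14.957 N and a = 14.957 / 7 = 2.1367 m/s².
Starting from rest, L = ½at², so t = √(2L/a) = √(2 × 11.5 / 2.1367) = 3.2809 s.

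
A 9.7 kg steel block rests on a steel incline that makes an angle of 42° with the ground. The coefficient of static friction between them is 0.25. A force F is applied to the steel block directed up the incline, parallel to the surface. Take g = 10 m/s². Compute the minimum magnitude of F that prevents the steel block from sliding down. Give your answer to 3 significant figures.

46.9 N

The normal force is N = mg cos 42° = 72.085 N. With F at its minimum the steel block is on the verge of sliding down, so static friction is at its maximum μ_s N = 0.25 × 72.085 = 18.021 N and acts up the slope.
Equilibrium along the incline: F + μ_s N = mg sin 42°, so F = 64.906 − 18.021 = 46.885 N.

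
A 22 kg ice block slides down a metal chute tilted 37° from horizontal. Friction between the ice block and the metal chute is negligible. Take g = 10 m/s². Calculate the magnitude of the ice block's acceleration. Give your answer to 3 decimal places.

6.018 m/s²

Resolving the weight along the incline: the component pulling the ice block down the slope is mg sin 37° = 22 × 10 × 0.6018 = 132.396 N, and the normal force is N = mg cos 37° = 22 × 10 × 0.7986 = 175.692 N.
With no friction the net force along the incline is 132.396 N, so a = g sin 37° = 132.396 / 22 = 6.0180 m/s².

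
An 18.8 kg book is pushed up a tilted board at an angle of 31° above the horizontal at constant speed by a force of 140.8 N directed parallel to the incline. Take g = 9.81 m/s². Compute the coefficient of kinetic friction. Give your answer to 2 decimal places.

At constant speed ΣF = 0 along the incline. The applied 140.8 N acts up the slope; the weight component mg sin 31° = 94.987 N and kinetic friction μN both act down the slope.
So 140.8 = 94.987 + μ × 158.086, giving μ = (140.8 − 94.987) / 158.086 = 0.2898.

0.29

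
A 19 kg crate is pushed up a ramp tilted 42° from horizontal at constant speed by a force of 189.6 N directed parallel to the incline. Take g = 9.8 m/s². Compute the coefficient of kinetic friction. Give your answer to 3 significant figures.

At constant speed ΣF = 0 along the incline. The applied 189.6 N acts up the slope; the weight component mg sin 42° = 124.592 N and kinetic friction μN both act down the slope.
So 189.6 = 124.592 + μ × 138.374, giving μ = (189.6 − 124.592) / 138.374 = 0.4698.

0.470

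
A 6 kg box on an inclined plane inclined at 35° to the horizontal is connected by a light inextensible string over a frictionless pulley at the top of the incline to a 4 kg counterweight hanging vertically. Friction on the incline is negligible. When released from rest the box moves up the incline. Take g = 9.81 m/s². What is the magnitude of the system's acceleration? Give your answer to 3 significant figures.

For the box on the incline: the weight component along the slope is m₁g sin 35° = 6 × 9.81 × 0.5736 = 33.762 N and the normal force is N = m₁g cos 35° = 48.215 N.
Newton's second law for the box (up-slope positive): T − 33.762 = 6 a. For the hanging counterweight (downward positive): 4 × 9.81 − T = 4 a.
Adding the two equations eliminates T: 5.478 = 10 a, so a = 0.5478 m/s².

0.548 m/s²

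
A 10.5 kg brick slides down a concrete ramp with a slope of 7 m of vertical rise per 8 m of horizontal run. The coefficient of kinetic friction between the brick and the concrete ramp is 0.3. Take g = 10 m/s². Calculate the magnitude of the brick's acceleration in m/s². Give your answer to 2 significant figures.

Resolving the weight along the incline: the component pulling the brick down the slope is mg sin 41.19° = 10.5 × 10 × 0.6585 = 69.142 N, and the normal force is N = mg cos 41.19° = 10.5 × 10 × 0.7526 = 79.023 N.
Kinetic friction acts up the slope with magnitude f = μN = 0.3 × 79.023 = 23.707 N.
Net force along the incline is 69.142 − 23.707 = 45.435 N, so a = 45.435 / 10.5 = 4.3271 m/s².

4.3 m/s²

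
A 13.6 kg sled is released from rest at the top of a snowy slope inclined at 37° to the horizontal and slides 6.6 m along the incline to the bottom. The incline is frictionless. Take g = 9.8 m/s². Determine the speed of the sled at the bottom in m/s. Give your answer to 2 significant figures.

8.8 m/s

The weight component along the incline is mg sin 37° = 80.210 N and the normal force is N = mg cos 37° = 106.442 N.
With no friction, a = g sin 37° = 5.8978 m/s².
Starting from rest over a distance of 6.6 m, v² = 2aL = 2 × 5.8978 × 6.6 = 77.8510, so v = 8.8233 m/s.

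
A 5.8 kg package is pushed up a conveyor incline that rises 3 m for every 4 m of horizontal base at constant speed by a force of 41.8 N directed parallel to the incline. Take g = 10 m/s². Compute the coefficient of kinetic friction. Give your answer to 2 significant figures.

At constant speed ΣF = 0 along the incline. The applied 41.8 N acts up the slope; the weight component mg sin 36.87° = 34.800 N and kinetic friction μN both act down the slope.
So 41.8 = 34.800 + μ × 46.400, giving μ = (41.8 − 34.800) / 46.400 = 0.1509.

0.15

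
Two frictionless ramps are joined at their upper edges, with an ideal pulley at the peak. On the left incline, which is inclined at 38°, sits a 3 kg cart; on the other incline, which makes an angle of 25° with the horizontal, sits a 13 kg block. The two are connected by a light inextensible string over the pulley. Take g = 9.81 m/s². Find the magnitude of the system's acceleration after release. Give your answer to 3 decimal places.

Resolve each weight along its own incline: the 3 kg mass has component 3 × 9.81 × sin 38° = 18.119 N down its slope, and the 13 kg mass has 13 × 9.81 × sin 25° = 53.897 N down its slope.
The 13 kg side's 53.897 N exceeds the other side's 18.119 N, so that mass slides down and the 3 kg mass slides up. Taking that direction as positive, Newton's second law for the whole system gives 53.897 − 18.119 = (3 + 13) a, so a = 35.778 / 16 = 2.2361 m/s².

2.236 m/s²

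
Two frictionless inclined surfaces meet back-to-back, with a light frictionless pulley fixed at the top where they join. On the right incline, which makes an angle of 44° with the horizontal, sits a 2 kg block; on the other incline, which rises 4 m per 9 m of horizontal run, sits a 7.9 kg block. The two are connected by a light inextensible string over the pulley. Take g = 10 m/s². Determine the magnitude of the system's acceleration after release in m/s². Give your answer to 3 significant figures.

1.84 m/s²

Resolve each weight along its own incline: the 2 kg mass has component 2 × 10 × sin 44° = 13.893 N down its slope, and the 7.9 kg mass has 7.9 × 10 × sin 23.96° = 32.085 N down its slope.
The 7.9 kg side's 32.085 N exceeds the other side's 13.893 N, so that mass slides down and the 2 kg mass slides up. Taking that direction as positive, Newton's second law for the whole system gives 32.085 − 13.893 = (2 + 7.9) a, so a = 18.192 / 9.9 = 1.8376 m/s².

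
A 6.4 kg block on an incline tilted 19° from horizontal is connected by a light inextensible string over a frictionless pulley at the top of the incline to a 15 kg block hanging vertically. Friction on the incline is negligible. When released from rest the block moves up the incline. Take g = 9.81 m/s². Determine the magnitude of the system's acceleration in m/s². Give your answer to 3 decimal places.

For the block on the incline: the weight component along the slope is m₁g sin 19° = 6.4 × 9.81 × 0.3256 = 20.442 N and the normal force is N = m₁g cos 19° = 59.363 N.
Newton's second law for the block (up-slope positive): T − 20.442 = 6.4 a. For the hanging block (downward positive): 15 × 9.81 − T = 15 a.
Adding the two equations eliminates T: 126.708 = 21.4 a, so a = 5.9209 m/s².

5.921 m/s²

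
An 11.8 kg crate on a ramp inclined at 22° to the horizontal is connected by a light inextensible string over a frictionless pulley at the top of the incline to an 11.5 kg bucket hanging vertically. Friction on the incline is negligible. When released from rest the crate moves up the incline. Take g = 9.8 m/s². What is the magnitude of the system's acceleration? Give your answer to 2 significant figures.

3.0 m/s²

For the crate on the incline: the weight component along the slope is m₁g sin 22° = 11.8 × 9.8 × 0.3746 = 43.319 N and the normal force is N = m₁g cos 22° = 107.220 N.
Newton's second law for the crate (up-slope positive): T − 43.319 = 11.8 a. For the hanging bucket (downward positive): 11.5 × 9.8 − T = 11.5 a.
Adding the two equations eliminates T: 69.381 = 23.3 a, so a = 2.9777 m/s².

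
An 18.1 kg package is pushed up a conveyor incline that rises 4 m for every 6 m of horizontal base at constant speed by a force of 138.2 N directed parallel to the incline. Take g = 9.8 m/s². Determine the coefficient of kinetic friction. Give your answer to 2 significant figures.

At constant speed ΣF = 0 along the incline. The applied 138.2 N acts up the slope; the weight component mg sin 33.69° = 98.393 N and kinetic friction μN both act down the slope.
So 138.2 = 98.393 + μ × 147.589, giving μ = (138.2 − 98.393) / 147.589 = 0.2697.

0.27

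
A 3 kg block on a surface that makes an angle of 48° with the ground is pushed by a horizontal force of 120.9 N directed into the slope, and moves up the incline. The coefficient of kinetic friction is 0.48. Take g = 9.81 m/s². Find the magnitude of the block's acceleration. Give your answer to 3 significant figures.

2.15 m/s²

The horizontal push has components F cos 48° = 120.9 × 0.6691 = 80.894 N up the incline and F sin 48° = 120.9 × 0.7431 = 89.841 N pressing into the surface.
The normal force is therefore N = mg cos 48° + F sin 48° = 19.692 + 89.841 = 109.533 N, and kinetic friction down the slope is μN = 0.48 × 109.533 = 52.576 N.
Along the incline: F cos 48° − mg sin 48° − μN = ma, so 80.894 − 21.869 − 52.576 = 3 a, giving a = 2.1497 m/s².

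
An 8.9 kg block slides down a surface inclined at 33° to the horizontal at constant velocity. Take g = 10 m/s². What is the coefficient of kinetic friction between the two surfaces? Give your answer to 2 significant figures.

0.65

At constant velocity the net force along the incline is zero: mg sin 33° = μ mg cos 33°.
So μ = tan 33° = 0.5446 / 0.8387 = 0.6493.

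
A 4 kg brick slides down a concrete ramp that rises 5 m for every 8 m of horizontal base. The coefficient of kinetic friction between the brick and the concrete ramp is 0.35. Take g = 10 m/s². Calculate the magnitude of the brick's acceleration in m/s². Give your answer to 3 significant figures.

2.33 m/s²

Resolving the weight along the incline: the component pulling the brick down the slope is mg sin 32.01° = 4 × 10 × 0.5300 = 21.200 N, and the normal force is N = mg cos 32.01° = 4 × 10 × 0.8480 = 33.920 N.
Kinetic friction acts up the slope with magnitude f = μN = 0.35 × 33.920 = 11.872 N.
Net force along the incline is 21.200 − 11.872 = 9.328 N, so a = 9.328 / 4 = 2.3320 m/s².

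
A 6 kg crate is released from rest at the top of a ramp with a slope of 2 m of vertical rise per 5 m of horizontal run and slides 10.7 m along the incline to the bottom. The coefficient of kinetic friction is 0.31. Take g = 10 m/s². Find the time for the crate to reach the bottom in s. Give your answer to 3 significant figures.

5.06 s

The weight component along the incline is mg sin 21.80° = 22.283 N and the normal force is N = mg cos 21.80° = 55.709 N.
Friction up the slope is f = μN = 0.31 × 55.709 = 17.270 N, so the net downslope force is 22.283 − 17.270 = 5.013 N and a = 5.013 / 6 = 0.8355 m/s².
Starting from rest, L = ½at², so t = √(2L/a) = √(2 × 10.7 / 0.8355) = 5.0610 s.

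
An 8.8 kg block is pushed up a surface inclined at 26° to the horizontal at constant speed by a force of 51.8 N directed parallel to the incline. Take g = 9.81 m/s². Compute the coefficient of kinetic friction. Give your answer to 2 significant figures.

At constant speed ΣF = 0 along the incline. The applied 51.8 N acts up the slope; the weight component mg sin 26° = 37.844 N and kinetic friction μN both act down the slope.
So 51.8 = 37.844 + μ × 77.591, giving μ = (51.8 − 37.844) / 77.591 = 0.1799.

0.18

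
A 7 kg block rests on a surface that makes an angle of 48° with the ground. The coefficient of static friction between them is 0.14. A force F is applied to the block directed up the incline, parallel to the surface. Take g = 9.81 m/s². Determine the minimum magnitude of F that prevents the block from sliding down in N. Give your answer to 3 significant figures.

The normal force is N = mg cos 48° = 45.949 N. With F at its minimum the block is on the verge of sliding down, so static friction is at its maximum μ_s N = 0.14 × 45.949 = 6.433 N and acts up the slope.
Equilibrium along the incline: F + μ_s N = mg sin 48°, so F = 51.032 − 6.433 = 44.599 N.

44.6 N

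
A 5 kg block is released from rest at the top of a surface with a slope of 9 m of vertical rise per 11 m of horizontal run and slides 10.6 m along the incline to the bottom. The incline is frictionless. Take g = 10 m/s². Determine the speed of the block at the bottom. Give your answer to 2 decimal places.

The weight component along the incline is mg sin 39.29° = 31.662 N and the normal force is N = mg cos 39.29° = 38.698 N.
With no friction, a = g sin 39.29° = 6.3324 m/s².
Starting from rest over a distance of 10.6 m, v² = 2aL = 2 × 6.3324 × 10.6 = 134.2469, so v = 11.5865 m/s.

11.59 m/s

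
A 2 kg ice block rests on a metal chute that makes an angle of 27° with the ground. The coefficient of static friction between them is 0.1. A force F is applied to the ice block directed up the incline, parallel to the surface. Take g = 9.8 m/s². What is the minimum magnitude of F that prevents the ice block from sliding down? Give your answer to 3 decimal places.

The normal force is N = mg cos 27° = 17.464 N. With F at its minimum the ice block is on the verge of sliding down, so static friction is at its maximum μ_s N = 0.1 × 17.464 = 1.746 N and acts up the slope.
Equilibrium along the incline: F + μ_s N = mg sin 27°, so F = 8.898 − 1.746 = 7.152 N.

7.152 N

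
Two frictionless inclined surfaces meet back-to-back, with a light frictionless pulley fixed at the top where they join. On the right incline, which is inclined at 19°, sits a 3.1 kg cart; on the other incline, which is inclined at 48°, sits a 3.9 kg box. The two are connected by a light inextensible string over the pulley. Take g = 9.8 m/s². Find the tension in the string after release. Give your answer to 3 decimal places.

18.089 N

Resolve each weight along its own incline: the 3.1 kg mass has component 3.1 × 9.8 × sin 19° = 9.891 N down its slope, and the 3.9 kg mass has 3.9 × 9.8 × sin 48° = 28.403 N down its slope.
The 3.9 kg side's 28.403 N exceeds the other side's 9.891 N, so that mass slides down and the 3.1 kg mass slides up. Taking that direction as positive, Newton's second law for the whole system gives 28.403 − 9.891 = (3.1 + 3.9) a, so a = 18.512 / 7 = 2.6446 m/s².
For the 3.1 kg mass (up-slope positive): T − 9.891 = 3.1 × 2.6446, so T = 18.089 N.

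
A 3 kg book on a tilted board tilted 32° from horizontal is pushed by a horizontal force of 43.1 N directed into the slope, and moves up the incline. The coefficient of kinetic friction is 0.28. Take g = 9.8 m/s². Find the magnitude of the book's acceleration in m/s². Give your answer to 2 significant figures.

2.5 m/s²

The horizontal push has components F cos 32° = 43.1 × 0.8480 = 36.549 N up the incline and F sin 32° = 43.1 × 0.5299 = 22.839 N pressing into the surface.
The normal force is therefore N = mg cos 32° + F sin 32° = 24.931 + 22.839 = 47.770 N, and kinetic friction down the slope is μN = 0.28 × 47.770 = 13.376 N.
Along the incline: F cos 32° − mg sin 32° − μN = ma, so 36.549 − 15.579 − 13.376 = 3 a, giving a = 2.5313 m/s².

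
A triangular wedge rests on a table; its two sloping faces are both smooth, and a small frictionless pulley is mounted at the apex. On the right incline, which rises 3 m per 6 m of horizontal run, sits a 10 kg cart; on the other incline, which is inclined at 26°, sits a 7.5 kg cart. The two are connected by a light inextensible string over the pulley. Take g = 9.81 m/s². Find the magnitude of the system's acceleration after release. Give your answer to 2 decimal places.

0.66 m/s²

Resolve each weight along its own incline: the 10 kg mass has component 10 × 9.81 × sin 26.57° = 43.872 N down its slope, and the 7.5 kg mass has 7.5 × 9.81 × sin 26° = 32.253 N down its slope.
The 10 kg side's 43.872 N exceeds the other side's 32.253 N, so that mass slides down and the 7.5 kg mass slides up. Taking that direction as positive, Newton's second law for the whole system gives 43.872 − 32.253 = (10 + 7.5) a, so a = 11.619 / 17.5 = 0.6639 m/s².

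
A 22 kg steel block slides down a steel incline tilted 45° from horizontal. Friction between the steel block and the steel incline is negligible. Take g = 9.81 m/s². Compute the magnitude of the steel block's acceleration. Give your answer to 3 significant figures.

6.94 m/s²

Resolving the weight along the incline: the component pulling the steel block down the slope is mg sin 45° = 22 × 9.81 × 0.7071 = 152.606 N, and the normal force is N = mg cos 45° = 22 × 9.81 × 0.7071 = 152.606 N.
With no friction the net force along the incline is 152.606 N, so a = g sin 45° = 152.606 / 22 = 6.9366 m/s².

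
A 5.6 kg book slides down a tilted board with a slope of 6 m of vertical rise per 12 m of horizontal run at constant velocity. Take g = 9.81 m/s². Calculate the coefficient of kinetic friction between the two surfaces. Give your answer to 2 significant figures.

At constant velocity the net force along the incline is zero: mg sin 26.57° = μ mg cos 26.57°.
So μ = tan 26.57° = 0.4472 / 0.8944 = 0.5000.

0.50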